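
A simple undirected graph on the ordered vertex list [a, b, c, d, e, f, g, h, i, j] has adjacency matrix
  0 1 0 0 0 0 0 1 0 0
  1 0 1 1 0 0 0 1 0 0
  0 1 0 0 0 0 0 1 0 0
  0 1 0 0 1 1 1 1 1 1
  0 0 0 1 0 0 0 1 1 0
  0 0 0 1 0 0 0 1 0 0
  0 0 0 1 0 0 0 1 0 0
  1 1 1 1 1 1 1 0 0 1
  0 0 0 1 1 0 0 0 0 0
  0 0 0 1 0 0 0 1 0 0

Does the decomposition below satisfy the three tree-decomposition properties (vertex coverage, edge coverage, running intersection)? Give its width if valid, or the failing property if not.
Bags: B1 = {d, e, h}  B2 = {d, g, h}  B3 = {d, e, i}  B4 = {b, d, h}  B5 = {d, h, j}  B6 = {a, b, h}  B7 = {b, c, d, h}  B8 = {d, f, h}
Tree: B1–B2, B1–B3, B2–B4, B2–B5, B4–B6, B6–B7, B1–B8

A tree decomposition must satisfy three properties: every vertex lies in some bag; for every edge, both endpoints lie together in some bag; and for every vertex, the bags containing it form a connected subtree. Here bags containing vertex d are not connected in the tree, so the decomposition is invalid.

No — bags containing vertex d are not connected in the tree.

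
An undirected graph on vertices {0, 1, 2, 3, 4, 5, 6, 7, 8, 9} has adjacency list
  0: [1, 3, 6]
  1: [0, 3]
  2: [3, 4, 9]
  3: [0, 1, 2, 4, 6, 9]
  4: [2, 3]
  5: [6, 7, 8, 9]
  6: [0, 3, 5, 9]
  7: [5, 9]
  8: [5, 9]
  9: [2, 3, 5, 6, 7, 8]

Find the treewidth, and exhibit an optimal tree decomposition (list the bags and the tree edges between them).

Each bag holds 3 vertices, so the decomposition has width 2, which upper-bounds the treewidth. Conversely, {5, 8, 9} is a clique of size 3, and the vertices of any clique must share a bag in every tree decomposition; so some bag has ≥ 3 vertices and tw(G) ≥ 2. Hence tw(G) = 2 exactly.

Treewidth 2.
Bags: B1 = {0, 3, 6}  B2 = {3, 6, 9}  B3 = {0, 1, 3}  B4 = {5, 6, 9}  B5 = {2, 3, 9}  B6 = {2, 3, 4}  B7 = {5, 7, 9}  B8 = {5, 8, 9}
Tree: B1–B2, B1–B3, B2–B4, B2–B5, B5–B6, B4–B7, B7–B8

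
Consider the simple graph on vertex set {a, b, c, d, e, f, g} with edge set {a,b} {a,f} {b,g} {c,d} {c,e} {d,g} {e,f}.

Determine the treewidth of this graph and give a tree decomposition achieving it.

Each bag holds 3 vertices, so the decomposition has width 2, which upper-bounds the treewidth. The edges g–d–c–e–f–a–b–g form a cycle, so G is not a tree and its treewidth is at least 2. Combining the bounds, tw(G) = 2.

Treewidth 2.
One such decomposition:
Bags: B1 = {c, d, g}  B2 = {c, e, g}  B3 = {e, f, g}  B4 = {a, f, g}  B5 = {a, b, g}
Tree: B1–B2, B2–B3, B3–B4, B4–B5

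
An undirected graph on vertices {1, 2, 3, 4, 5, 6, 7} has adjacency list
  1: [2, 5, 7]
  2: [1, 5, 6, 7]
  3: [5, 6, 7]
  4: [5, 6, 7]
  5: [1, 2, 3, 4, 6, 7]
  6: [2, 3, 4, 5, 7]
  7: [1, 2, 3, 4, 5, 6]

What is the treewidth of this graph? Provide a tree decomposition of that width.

Every bag has size at most 4, so the width is 4 − 1 = 3 and tw(G) ≤ 3. For the lower bound, the 4 vertices {1, 2, 5, 7} are pairwise adjacent, and any tree decomposition puts a clique entirely inside one bag — forcing width ≥ 3. Hence tw(G) = 3 exactly.

Treewidth 3.
One optimal decomposition is:
Bags: B1 = {3, 5, 6, 7}  B2 = {2, 5, 6, 7}  B3 = {4, 5, 6, 7}  B4 = {1, 2, 5, 7}
Tree: B1–B2, B2–B3, B2–B4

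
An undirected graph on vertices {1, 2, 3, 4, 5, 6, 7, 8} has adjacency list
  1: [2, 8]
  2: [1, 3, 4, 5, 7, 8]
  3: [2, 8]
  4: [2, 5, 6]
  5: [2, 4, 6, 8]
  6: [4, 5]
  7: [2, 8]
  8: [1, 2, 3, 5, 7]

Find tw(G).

A width-2 tree decomposition is:
Bags: B1 = {4, 5, 6}  B2 = {2, 4, 5}  B3 = {2, 5, 8}  B4 = {1, 2, 8}  B5 = {2, 3, 8}  B6 = {2, 7, 8}
Tree: B1–B2, B2–B3, B3–B4, B4–B5, B4–B6
Each bag holds 3 vertices, so the decomposition has width 2, which upper-bounds the treewidth. Conversely, {1, 2, 8} is a clique of size 3, and the vertices of any clique must share a bag in every tree decomposition; so some bag has ≥ 3 vertices and tw(G) ≥ 2. Combining the bounds, tw(G) = 2.

2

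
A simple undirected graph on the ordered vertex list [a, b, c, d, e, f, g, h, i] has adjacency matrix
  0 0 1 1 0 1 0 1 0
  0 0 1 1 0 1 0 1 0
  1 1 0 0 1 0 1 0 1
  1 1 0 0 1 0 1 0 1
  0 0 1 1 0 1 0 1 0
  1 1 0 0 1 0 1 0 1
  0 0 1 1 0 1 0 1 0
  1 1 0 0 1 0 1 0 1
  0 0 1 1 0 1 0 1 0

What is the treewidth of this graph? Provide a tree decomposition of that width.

Every bag has size at most 5, so the width is 5 − 1 = 4 and tw(G) ≤ 4. For the lower bound: the 5 vertex sets {h,i}, {a,d}, {b,f}, {c}, {g} are disjoint, each induces a connected subgraph, and every pair is joined by at least one edge of G. Contracting each set to a single vertex therefore yields K_{5} as a minor, and since treewidth is minor-monotone, tw(G) ≥ tw(K_{5}) = 4. Therefore the treewidth is 4.

Treewidth 4.
Bags: B1 = {c, d, f, h, i}  B2 = {a, c, d, f, h}  B3 = {b, c, d, f, h}  B4 = {c, d, f, g, h}  B5 = {c, d, e, f, h}
Tree: B1–B2, B2–B3, B3–B4, B4–B5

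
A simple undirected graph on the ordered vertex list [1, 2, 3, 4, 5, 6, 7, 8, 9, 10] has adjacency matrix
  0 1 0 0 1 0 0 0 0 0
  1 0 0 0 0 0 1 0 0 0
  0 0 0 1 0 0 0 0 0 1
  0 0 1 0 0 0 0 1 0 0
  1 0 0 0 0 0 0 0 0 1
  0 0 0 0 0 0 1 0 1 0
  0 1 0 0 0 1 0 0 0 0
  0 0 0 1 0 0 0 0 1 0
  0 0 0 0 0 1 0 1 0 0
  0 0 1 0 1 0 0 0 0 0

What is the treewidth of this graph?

A width-2 tree decomposition is:
Bags: B1 = {1, 5, 10}  B2 = {1, 2, 10}  B3 = {2, 7, 10}  B4 = {6, 7, 10}  B5 = {6, 9, 10}  B6 = {8, 9, 10}  B7 = {4, 8, 10}  B8 = {3, 4, 10}
Tree: B1–B2, B2–B3, B3–B4, B4–B5, B5–B6, B6–B7, B7–B8
The largest bag has 3 vertices, giving width 2; this decomposition certifies tw(G) ≤ 2. For the lower bound, G contains the cycle 10–5–1–2–7–6–9–8–4–3–10, so G is not a forest; only forests have treewidth ≤ 1, hence tw(G) ≥ 2. The upper and lower bounds meet at 2, so that is the treewidth.

2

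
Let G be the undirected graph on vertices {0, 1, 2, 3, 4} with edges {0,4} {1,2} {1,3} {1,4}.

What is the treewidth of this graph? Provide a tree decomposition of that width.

Treewidth 1.
Bags: B1 = {0, 4}  B2 = {1, 4}  B3 = {1, 3}  B4 = {1, 2}
Tree: B1–B2, B2–B3, B3–B4

The largest bag has 2 vertices, giving width 1; this decomposition certifies tw(G) ≤ 1. Any graph with an edge has treewidth ≥ 1, and G has the edge 0–4. Combining the bounds, tw(G) = 1.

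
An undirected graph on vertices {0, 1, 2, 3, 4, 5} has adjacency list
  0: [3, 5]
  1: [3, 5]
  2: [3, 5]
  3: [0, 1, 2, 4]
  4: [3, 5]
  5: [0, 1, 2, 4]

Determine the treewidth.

2

A width-2 tree decomposition is:
Bags: B1 = {0, 3, 5}  B2 = {1, 3, 5}  B3 = {3, 4, 5}  B4 = {2, 3, 5}
Tree: B1–B2, B2–B3, B3–B4
Every bag has size at most 3, so the width is 3 − 1 = 2 and tw(G) ≤ 2. The edges 0–5–1–3–0 form a cycle, so G is not a tree and its treewidth is at least 2. Hence tw(G) = 2 exactly.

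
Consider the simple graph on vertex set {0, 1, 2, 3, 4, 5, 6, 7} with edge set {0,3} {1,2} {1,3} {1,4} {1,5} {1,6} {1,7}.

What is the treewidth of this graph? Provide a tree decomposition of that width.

The largest bag has 2 vertices, giving width 1; this decomposition certifies tw(G) ≤ 1. Since G has at least one edge (e.g. 3–1), it is not an edgeless graph, so tw(G) ≥ 1. The upper and lower bounds meet at 1, so that is the treewidth.

Treewidth 1.
One such decomposition:
Bags: B1 = {1, 3}  B2 = {1, 2}  B3 = {1, 4}  B4 = {0, 3}  B5 = {1, 5}  B6 = {1, 6}  B7 = {1, 7}
Tree: B1–B2, B1–B3, B1–B4, B3–B5, B5–B6, B3–B7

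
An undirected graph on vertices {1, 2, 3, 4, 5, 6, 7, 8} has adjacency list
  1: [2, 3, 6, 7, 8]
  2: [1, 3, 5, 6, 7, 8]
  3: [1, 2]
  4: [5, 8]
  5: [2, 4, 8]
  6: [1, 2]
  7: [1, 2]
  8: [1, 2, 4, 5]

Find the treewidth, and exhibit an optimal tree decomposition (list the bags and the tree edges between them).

Each bag holds 3 vertices, so the decomposition has width 2, which upper-bounds the treewidth. Conversely, {1, 2, 8} is a clique of size 3, and the vertices of any clique must share a bag in every tree decomposition; so some bag has ≥ 3 vertices and tw(G) ≥ 2. Combining the bounds, tw(G) = 2.

Treewidth 2.
Bags: B1 = {1, 2, 3}  B2 = {1, 2, 8}  B3 = {2, 5, 8}  B4 = {1, 2, 6}  B5 = {4, 5, 8}  B6 = {1, 2, 7}
Tree: B1–B2, B2–B3, B2–B4, B3–B5, B1–B6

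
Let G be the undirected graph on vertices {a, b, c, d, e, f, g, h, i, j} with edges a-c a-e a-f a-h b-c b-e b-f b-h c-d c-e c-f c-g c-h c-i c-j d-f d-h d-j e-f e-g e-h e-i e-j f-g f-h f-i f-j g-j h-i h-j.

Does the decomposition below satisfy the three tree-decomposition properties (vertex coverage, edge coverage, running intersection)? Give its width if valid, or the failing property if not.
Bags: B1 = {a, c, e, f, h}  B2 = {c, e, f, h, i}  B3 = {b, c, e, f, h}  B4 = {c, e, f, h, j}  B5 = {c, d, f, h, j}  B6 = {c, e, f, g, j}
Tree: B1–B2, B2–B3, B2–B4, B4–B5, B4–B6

Every vertex of G appears in some bag (union = {a, b, c, d, e, f, g, h, i, j}); every edge is covered by a bag; and for each vertex v the set of bags containing v is connected in the bag tree. The decomposition is therefore valid. The largest bag has 5 vertices, so the width is 4.

Yes; width 4.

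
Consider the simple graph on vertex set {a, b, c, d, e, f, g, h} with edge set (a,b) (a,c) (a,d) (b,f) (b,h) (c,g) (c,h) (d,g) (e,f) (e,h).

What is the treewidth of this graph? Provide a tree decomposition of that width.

Treewidth 2.
Bags: B1 = {b, e, f}  B2 = {b, e, h}  B3 = {a, b, h}  B4 = {a, c, h}  B5 = {a, c, d}  B6 = {c, d, g}
Tree: B1–B2, B2–B3, B3–B4, B4–B5, B5–B6

The largest bag has 3 vertices, giving width 2; this decomposition certifies tw(G) ≤ 2. The edges f–e–h–b–f form a cycle, so G is not a tree and its treewidth is at least 2. The upper and lower bounds meet at 2, so that is the treewidth.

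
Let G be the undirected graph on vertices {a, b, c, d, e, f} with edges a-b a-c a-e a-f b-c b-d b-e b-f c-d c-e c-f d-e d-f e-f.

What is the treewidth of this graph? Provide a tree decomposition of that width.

Each bag holds 5 vertices, so the decomposition has width 4, which upper-bounds the treewidth. On the other hand G contains the 5-clique {b, c, d, e, f}. A clique must lie in a single bag of any decomposition, so no decomposition can have width below 4. Combining the bounds, tw(G) = 4.

Treewidth 4.
Bags: B1 = {b, c, d, e, f}  B2 = {a, b, c, e, f}
Tree: B1–B2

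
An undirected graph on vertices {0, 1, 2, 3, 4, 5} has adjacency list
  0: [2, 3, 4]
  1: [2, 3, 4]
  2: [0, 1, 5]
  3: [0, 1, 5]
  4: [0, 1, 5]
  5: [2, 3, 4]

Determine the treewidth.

3

A width-3 tree decomposition is:
Bags: B1 = {0, 1, 2, 5}  B2 = {0, 1, 3, 5}  B3 = {0, 1, 4, 5}
Tree: B1–B2, B2–B3
Each bag holds 4 vertices, so the decomposition has width 3, which upper-bounds the treewidth. For the lower bound: the 4 vertex sets {0,2}, {3,5}, {1}, {4} are disjoint, each induces a connected subgraph, and every pair is joined by at least one edge of G. Contracting each set to a single vertex therefore yields K_{4} as a minor, and since treewidth is minor-monotone, tw(G) ≥ tw(K_{4}) = 3. The upper and lower bounds meet at 3, so that is the treewidth.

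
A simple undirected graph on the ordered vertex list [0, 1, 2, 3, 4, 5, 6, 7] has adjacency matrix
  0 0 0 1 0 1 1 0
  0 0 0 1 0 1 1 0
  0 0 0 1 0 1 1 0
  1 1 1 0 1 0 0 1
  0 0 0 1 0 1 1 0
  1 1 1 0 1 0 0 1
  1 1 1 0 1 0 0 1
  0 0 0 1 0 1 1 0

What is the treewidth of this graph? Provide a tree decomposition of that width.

Treewidth 3.
One optimal decomposition is:
Bags: B1 = {2, 3, 5, 6}  B2 = {1, 3, 5, 6}  B3 = {0, 3, 5, 6}  B4 = {3, 4, 5, 6}  B5 = {3, 5, 6, 7}
Tree: B1–B2, B2–B3, B3–B4, B4–B5

Each bag holds 4 vertices, so the decomposition has width 3, which upper-bounds the treewidth. For the lower bound: the 4 vertex sets {2,5}, {1,3}, {6}, {0} are disjoint, each induces a connected subgraph, and every pair is joined by at least one edge of G. Contracting each set to a single vertex therefore yields K_{4} as a minor, and since treewidth is minor-monotone, tw(G) ≥ tw(K_{4}) = 3. The upper and lower bounds meet at 3, so that is the treewidth.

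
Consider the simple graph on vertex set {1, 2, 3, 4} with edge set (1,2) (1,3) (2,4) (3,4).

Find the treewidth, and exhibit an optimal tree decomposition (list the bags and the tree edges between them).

Treewidth 2.
One such decomposition:
Bags: B1 = {1, 2, 4}  B2 = {1, 3, 4}
Tree: B1–B2

Each bag holds 3 vertices, so the decomposition has width 2, which upper-bounds the treewidth. The edges 1–2–4–3–1 form a cycle, so G is not a tree and its treewidth is at least 2. Therefore the treewidth is 2.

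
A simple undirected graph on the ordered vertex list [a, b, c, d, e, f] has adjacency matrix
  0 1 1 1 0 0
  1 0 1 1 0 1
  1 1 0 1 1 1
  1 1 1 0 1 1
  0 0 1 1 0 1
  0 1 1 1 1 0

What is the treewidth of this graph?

3

A width-3 tree decomposition is:
Bags: B1 = {b, c, d, f}  B2 = {c, d, e, f}  B3 = {a, b, c, d}
Tree: B1–B2, B1–B3
Every bag has size at most 4, so the width is 4 − 1 = 3 and tw(G) ≤ 3. On the other hand G contains the 4-clique {c, d, e, f}. A clique must lie in a single bag of any decomposition, so no decomposition can have width below 3. Therefore the treewidth is 3.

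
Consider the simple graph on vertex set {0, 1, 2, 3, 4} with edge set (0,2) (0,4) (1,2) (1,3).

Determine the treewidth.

1

A width-1 tree decomposition is:
Bags: B1 = {1, 3}  B2 = {1, 2}  B3 = {0, 2}  B4 = {0, 4}
Tree: B1–B2, B2–B3, B3–B4
The largest bag has 2 vertices, giving width 1; this decomposition certifies tw(G) ≤ 1. G has an edge, so its treewidth is at least 1. Therefore the treewidth is 1.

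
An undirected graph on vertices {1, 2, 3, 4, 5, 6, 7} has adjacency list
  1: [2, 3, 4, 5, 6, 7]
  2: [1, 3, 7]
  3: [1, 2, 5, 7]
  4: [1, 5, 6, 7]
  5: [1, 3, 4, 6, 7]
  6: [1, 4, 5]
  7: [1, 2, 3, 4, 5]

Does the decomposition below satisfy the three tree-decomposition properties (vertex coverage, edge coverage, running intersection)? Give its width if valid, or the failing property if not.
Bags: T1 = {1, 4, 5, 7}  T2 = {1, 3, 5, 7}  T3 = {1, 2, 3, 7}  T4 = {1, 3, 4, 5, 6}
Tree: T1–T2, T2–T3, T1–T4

No — bags containing vertex 3 are not connected in the tree.

A tree decomposition must satisfy three properties: every vertex lies in some bag; for every edge, both endpoints lie together in some bag; and for every vertex, the bags containing it form a connected subtree. Here bags containing vertex 3 are not connected in the tree, so the decomposition is invalid.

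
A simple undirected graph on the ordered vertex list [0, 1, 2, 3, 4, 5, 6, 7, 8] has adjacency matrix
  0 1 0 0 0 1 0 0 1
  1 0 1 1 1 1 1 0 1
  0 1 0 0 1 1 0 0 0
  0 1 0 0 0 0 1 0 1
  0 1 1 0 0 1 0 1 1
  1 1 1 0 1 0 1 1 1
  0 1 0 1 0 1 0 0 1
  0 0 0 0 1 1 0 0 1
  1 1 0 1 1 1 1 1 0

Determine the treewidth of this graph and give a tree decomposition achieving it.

Each bag holds 4 vertices, so the decomposition has width 3, which upper-bounds the treewidth. On the other hand G contains the 4-clique {1, 3, 6, 8}. A clique must lie in a single bag of any decomposition, so no decomposition can have width below 3. Combining the bounds, tw(G) = 3.

Treewidth 3.
One such decomposition:
Bags: B1 = {1, 2, 4, 5}  B2 = {1, 4, 5, 8}  B3 = {0, 1, 5, 8}  B4 = {1, 5, 6, 8}  B5 = {4, 5, 7, 8}  B6 = {1, 3, 6, 8}
Tree: B1–B2, B2–B3, B3–B4, B2–B5, B4–B6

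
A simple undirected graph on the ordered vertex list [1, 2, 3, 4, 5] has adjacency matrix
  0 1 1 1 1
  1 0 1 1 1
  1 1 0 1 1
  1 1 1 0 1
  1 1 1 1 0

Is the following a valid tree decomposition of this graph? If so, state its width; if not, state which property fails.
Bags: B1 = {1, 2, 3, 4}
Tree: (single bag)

A tree decomposition must satisfy three properties: every vertex lies in some bag; for every edge, both endpoints lie together in some bag; and for every vertex, the bags containing it form a connected subtree. Here vertex 5 appears in no bag, so the decomposition is invalid.

No — vertex 5 appears in no bag.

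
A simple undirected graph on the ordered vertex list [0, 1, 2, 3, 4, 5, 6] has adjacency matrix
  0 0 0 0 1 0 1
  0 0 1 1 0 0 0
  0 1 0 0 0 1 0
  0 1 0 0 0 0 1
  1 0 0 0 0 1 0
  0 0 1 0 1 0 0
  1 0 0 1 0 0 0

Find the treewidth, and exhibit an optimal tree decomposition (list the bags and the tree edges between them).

Every bag has size at most 3, so the width is 3 − 1 = 2 and tw(G) ≤ 2. The edges 5–4–0–6–3–1–2–5 form a cycle, so G is not a tree and its treewidth is at least 2. Hence tw(G) = 2 exactly.

Treewidth 2.
One such decomposition:
Bags: B1 = {0, 4, 5}  B2 = {0, 5, 6}  B3 = {3, 5, 6}  B4 = {1, 3, 5}  B5 = {1, 2, 5}
Tree: B1–B2, B2–B3, B3–B4, B4–B5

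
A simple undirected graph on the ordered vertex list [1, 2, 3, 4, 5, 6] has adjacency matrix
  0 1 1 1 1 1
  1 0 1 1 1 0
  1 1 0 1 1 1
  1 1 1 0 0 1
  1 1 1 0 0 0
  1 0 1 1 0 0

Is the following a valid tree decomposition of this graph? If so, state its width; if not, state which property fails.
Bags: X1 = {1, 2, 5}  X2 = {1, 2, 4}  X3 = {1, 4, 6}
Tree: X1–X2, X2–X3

A tree decomposition must satisfy three properties: every vertex lies in some bag; for every edge, both endpoints lie together in some bag; and for every vertex, the bags containing it form a connected subtree. Here vertex 3 appears in no bag, so the decomposition is invalid.

No — vertex 3 appears in no bag.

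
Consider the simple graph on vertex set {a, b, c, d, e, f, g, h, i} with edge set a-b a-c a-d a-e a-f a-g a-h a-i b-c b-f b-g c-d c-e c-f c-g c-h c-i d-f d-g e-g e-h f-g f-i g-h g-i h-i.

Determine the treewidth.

A width-4 tree decomposition is:
Bags: B1 = {a, b, c, f, g}  B2 = {a, c, f, g, i}  B3 = {a, c, d, f, g}  B4 = {a, c, g, h, i}  B5 = {a, c, e, g, h}
Tree: B1–B2, B2–B3, B2–B4, B4–B5
Every bag has size at most 5, so the width is 5 − 1 = 4 and tw(G) ≤ 4. For the lower bound, the 5 vertices {a, c, e, g, h} are pairwise adjacent, and any tree decomposition puts a clique entirely inside one bag — forcing width ≥ 4. Therefore the treewidth is 4.

4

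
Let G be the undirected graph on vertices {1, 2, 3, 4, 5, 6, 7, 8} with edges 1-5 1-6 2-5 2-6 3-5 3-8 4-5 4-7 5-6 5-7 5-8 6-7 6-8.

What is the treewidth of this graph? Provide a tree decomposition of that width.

Every bag has size at most 3, so the width is 3 − 1 = 2 and tw(G) ≤ 2. Conversely, {3, 5, 8} is a clique of size 3, and the vertices of any clique must share a bag in every tree decomposition; so some bag has ≥ 3 vertices and tw(G) ≥ 2. Therefore the treewidth is 2.

Treewidth 2.
Bags: B1 = {4, 5, 7}  B2 = {5, 6, 7}  B3 = {5, 6, 8}  B4 = {3, 5, 8}  B5 = {2, 5, 6}  B6 = {1, 5, 6}
Tree: B1–B2, B2–B3, B3–B4, B2–B5, B5–B6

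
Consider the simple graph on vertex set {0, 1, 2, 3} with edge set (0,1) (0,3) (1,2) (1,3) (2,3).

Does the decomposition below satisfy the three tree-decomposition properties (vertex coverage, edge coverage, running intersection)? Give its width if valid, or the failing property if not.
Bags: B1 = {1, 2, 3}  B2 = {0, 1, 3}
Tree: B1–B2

Vertex coverage: the bags together contain {0, 1, 2, 3}, the full vertex set. Edge coverage: each edge of G has both endpoints in at least one bag. Running intersection: for every vertex, the bags containing it form a connected subtree. All three properties hold, so this is a valid tree decomposition of width max|bag| − 1 = 2, and hence tw(G) ≤ 2.

Yes; width 2.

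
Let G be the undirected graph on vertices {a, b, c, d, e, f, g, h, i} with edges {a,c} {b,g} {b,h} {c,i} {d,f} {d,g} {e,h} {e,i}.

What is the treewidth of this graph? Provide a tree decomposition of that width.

The largest bag has 2 vertices, giving width 1; this decomposition certifies tw(G) ≤ 1. G has an edge, so its treewidth is at least 1. Therefore the treewidth is 1.

Treewidth 1.
Bags: B1 = {a, c}  B2 = {c, i}  B3 = {e, i}  B4 = {e, h}  B5 = {b, h}  B6 = {b, g}  B7 = {d, g}  B8 = {d, f}
Tree: B1–B2, B2–B3, B3–B4, B4–B5, B5–B6, B6–B7, B7–B8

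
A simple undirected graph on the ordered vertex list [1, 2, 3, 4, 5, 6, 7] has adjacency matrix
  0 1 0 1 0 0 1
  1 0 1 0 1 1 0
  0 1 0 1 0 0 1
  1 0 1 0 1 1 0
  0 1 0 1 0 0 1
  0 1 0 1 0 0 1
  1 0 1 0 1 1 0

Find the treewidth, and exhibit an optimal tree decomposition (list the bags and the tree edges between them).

The largest bag has 4 vertices, giving width 3; this decomposition certifies tw(G) ≤ 3. For the lower bound: the 4 vertex sets {4,5}, {2,6}, {7}, {3} are disjoint, each induces a connected subgraph, and every pair is joined by at least one edge of G. Contracting each set to a single vertex therefore yields K_{4} as a minor, and since treewidth is minor-monotone, tw(G) ≥ tw(K_{4}) = 3. Combining the bounds, tw(G) = 3.

Treewidth 3.
One such decomposition:
Bags: B1 = {2, 4, 5, 7}  B2 = {2, 4, 6, 7}  B3 = {2, 3, 4, 7}  B4 = {1, 2, 4, 7}
Tree: B1–B2, B2–B3, B3–B4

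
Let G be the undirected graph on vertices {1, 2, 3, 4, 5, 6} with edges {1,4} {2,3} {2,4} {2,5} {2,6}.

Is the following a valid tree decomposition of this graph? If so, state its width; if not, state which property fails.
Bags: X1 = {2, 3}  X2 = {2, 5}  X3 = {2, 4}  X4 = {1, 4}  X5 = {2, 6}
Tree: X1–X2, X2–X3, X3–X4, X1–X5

Vertex coverage: the bags together contain {1, 2, 3, 4, 5, 6}, the full vertex set. Edge coverage: each edge of G has both endpoints in at least one bag. Running intersection: for every vertex, the bags containing it form a connected subtree. All three properties hold, so this is a valid tree decomposition of width max|bag| − 1 = 1, and hence tw(G) ≤ 1.

Yes; width 1.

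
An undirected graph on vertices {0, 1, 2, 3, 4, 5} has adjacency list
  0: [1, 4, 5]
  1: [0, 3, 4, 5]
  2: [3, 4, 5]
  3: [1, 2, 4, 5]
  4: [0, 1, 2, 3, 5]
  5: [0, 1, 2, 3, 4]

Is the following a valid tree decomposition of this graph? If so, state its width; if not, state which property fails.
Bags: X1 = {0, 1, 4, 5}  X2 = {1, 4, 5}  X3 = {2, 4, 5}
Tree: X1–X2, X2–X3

A tree decomposition must satisfy three properties: every vertex lies in some bag; for every edge, both endpoints lie together in some bag; and for every vertex, the bags containing it form a connected subtree. Here vertex 3 appears in no bag, so the decomposition is invalid.

No — vertex 3 appears in no bag.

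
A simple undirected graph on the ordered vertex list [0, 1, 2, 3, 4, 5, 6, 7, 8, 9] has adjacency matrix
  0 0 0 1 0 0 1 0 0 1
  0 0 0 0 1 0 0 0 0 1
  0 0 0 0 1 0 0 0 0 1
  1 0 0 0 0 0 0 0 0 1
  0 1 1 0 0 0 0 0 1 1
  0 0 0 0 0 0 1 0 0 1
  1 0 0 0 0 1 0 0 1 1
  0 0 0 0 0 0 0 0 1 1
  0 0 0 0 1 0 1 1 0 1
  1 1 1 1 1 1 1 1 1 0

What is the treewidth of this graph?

A width-2 tree decomposition is:
Bags: B1 = {6, 8, 9}  B2 = {4, 8, 9}  B3 = {1, 4, 9}  B4 = {0, 6, 9}  B5 = {5, 6, 9}  B6 = {7, 8, 9}  B7 = {2, 4, 9}  B8 = {0, 3, 9}
Tree: B1–B2, B2–B3, B1–B4, B1–B5, B2–B6, B2–B7, B4–B8
The largest bag has 3 vertices, giving width 2; this decomposition certifies tw(G) ≤ 2. For the lower bound, the 3 vertices {0, 3, 9} are pairwise adjacent, and any tree decomposition puts a clique entirely inside one bag — forcing width ≥ 2. Combining the bounds, tw(G) = 2.

2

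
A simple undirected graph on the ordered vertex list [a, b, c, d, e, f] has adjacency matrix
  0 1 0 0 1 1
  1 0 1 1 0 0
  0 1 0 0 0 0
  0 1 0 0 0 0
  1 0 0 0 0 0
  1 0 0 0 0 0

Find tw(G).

1

A width-1 tree decomposition is:
Bags: B1 = {b, c}  B2 = {a, b}  B3 = {a, e}  B4 = {a, f}  B5 = {b, d}
Tree: B1–B2, B2–B3, B2–B4, B2–B5
The largest bag has 2 vertices, giving width 1; this decomposition certifies tw(G) ≤ 1. G has an edge, so its treewidth is at least 1. Therefore the treewidth is 1.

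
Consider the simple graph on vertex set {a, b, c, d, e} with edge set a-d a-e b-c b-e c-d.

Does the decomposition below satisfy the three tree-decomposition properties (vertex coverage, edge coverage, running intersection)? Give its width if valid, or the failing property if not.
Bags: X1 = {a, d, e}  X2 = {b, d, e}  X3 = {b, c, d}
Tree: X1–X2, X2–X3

Vertex coverage: the bags together contain {a, b, c, d, e}, the full vertex set. Edge coverage: each edge of G has both endpoints in at least one bag. Running intersection: for every vertex, the bags containing it form a connected subtree. All three properties hold, so this is a valid tree decomposition of width max|bag| − 1 = 2, and hence tw(G) ≤ 2.

Yes; width 2.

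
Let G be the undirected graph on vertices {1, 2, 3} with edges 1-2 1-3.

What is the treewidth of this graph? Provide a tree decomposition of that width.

Each bag holds 2 vertices, so the decomposition has width 1, which upper-bounds the treewidth. G has an edge, so its treewidth is at least 1. Therefore the treewidth is 1.

Treewidth 1.
Bags: B1 = {1, 2}  B2 = {1, 3}
Tree: B1–B2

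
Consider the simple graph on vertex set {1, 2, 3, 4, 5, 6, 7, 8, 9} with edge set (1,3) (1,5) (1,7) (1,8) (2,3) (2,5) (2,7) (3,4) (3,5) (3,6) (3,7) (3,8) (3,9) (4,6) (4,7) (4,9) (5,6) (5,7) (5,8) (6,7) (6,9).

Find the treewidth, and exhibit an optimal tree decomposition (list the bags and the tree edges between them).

Every bag has size at most 4, so the width is 4 − 1 = 3 and tw(G) ≤ 3. On the other hand G contains the 4-clique {3, 4, 6, 9}. A clique must lie in a single bag of any decomposition, so no decomposition can have width below 3. The upper and lower bounds meet at 3, so that is the treewidth.

Treewidth 3.
One optimal decomposition is:
Bags: B1 = {2, 3, 5, 7}  B2 = {3, 5, 6, 7}  B3 = {1, 3, 5, 7}  B4 = {3, 4, 6, 7}  B5 = {1, 3, 5, 8}  B6 = {3, 4, 6, 9}
Tree: B1–B2, B1–B3, B2–B4, B3–B5, B4–B6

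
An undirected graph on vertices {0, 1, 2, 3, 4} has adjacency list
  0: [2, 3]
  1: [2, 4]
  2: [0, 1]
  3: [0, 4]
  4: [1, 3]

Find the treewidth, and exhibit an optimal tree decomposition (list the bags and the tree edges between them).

Treewidth 2.
One such decomposition:
Bags: B1 = {0, 1, 2}  B2 = {0, 1, 3}  B3 = {1, 3, 4}
Tree: B1–B2, B2–B3

Every bag has size at most 3, so the width is 3 − 1 = 2 and tw(G) ≤ 2. The edges 1–2–0–3–4–1 form a cycle, so G is not a tree and its treewidth is at least 2. Combining the bounds, tw(G) = 2.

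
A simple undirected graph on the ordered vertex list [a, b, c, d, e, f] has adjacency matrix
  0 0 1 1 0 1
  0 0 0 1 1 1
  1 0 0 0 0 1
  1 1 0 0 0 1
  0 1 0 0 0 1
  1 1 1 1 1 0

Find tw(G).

A width-2 tree decomposition is:
Bags: B1 = {a, c, f}  B2 = {a, d, f}  B3 = {b, d, f}  B4 = {b, e, f}
Tree: B1–B2, B2–B3, B3–B4
Every bag has size at most 3, so the width is 3 − 1 = 2 and tw(G) ≤ 2. For the lower bound, the 3 vertices {a, d, f} are pairwise adjacent, and any tree decomposition puts a clique entirely inside one bag — forcing width ≥ 2. Combining the bounds, tw(G) = 2.

2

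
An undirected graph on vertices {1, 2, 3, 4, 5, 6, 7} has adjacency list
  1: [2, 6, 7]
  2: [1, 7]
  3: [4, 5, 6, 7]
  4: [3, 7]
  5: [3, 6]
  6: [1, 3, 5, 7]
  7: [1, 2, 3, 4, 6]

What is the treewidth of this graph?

2

A width-2 tree decomposition is:
Bags: B1 = {1, 6, 7}  B2 = {3, 6, 7}  B3 = {1, 2, 7}  B4 = {3, 5, 6}  B5 = {3, 4, 7}
Tree: B1–B2, B1–B3, B2–B4, B2–B5
Every bag has size at most 3, so the width is 3 − 1 = 2 and tw(G) ≤ 2. On the other hand G contains the 3-clique {3, 5, 6}. A clique must lie in a single bag of any decomposition, so no decomposition can have width below 2. The upper and lower bounds meet at 2, so that is the treewidth.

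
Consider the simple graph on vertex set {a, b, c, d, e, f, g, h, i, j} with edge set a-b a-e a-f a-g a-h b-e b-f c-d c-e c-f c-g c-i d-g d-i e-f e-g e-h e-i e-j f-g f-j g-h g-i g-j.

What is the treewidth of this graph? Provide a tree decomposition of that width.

Each bag holds 4 vertices, so the decomposition has width 3, which upper-bounds the treewidth. For the lower bound, the 4 vertices {c, d, g, i} are pairwise adjacent, and any tree decomposition puts a clique entirely inside one bag — forcing width ≥ 3. Combining the bounds, tw(G) = 3.

Treewidth 3.
One optimal decomposition is:
Bags: B1 = {c, e, f, g}  B2 = {e, f, g, j}  B3 = {a, e, f, g}  B4 = {a, b, e, f}  B5 = {a, e, g, h}  B6 = {c, e, g, i}  B7 = {c, d, g, i}
Tree: B1–B2, B1–B3, B3–B4, B3–B5, B1–B6, B6–B7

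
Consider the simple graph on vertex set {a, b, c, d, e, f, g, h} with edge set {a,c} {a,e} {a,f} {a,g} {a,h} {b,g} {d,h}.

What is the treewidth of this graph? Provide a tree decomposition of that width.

Treewidth 1.
One such decomposition:
Bags: B1 = {a, c}  B2 = {a, h}  B3 = {a, f}  B4 = {d, h}  B5 = {a, g}  B6 = {b, g}  B7 = {a, e}
Tree: B1–B2, B1–B3, B2–B4, B3–B5, B5–B6, B3–B7

The largest bag has 2 vertices, giving width 1; this decomposition certifies tw(G) ≤ 1. Any graph with an edge has treewidth ≥ 1, and G has the edge c–a. The upper and lower bounds meet at 1, so that is the treewidth.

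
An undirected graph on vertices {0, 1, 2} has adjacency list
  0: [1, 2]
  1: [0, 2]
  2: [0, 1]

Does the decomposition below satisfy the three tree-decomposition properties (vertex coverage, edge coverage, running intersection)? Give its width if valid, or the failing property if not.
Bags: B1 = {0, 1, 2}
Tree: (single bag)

Yes; width 2.

Every vertex of G appears in some bag (union = {0, 1, 2}); every edge is covered by a bag; and for each vertex v the set of bags containing v is connected in the bag tree. The decomposition is therefore valid. The largest bag has 3 vertices, so the width is 2.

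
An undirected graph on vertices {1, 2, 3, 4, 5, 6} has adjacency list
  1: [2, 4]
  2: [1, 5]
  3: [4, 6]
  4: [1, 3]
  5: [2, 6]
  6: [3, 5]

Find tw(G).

2

A width-2 tree decomposition is:
Bags: B1 = {3, 4, 6}  B2 = {1, 4, 6}  B3 = {1, 2, 6}  B4 = {2, 5, 6}
Tree: B1–B2, B2–B3, B3–B4
Each bag holds 3 vertices, so the decomposition has width 2, which upper-bounds the treewidth. The edges 6–3–4–1–2–5–6 form a cycle, so G is not a tree and its treewidth is at least 2. Combining the bounds, tw(G) = 2.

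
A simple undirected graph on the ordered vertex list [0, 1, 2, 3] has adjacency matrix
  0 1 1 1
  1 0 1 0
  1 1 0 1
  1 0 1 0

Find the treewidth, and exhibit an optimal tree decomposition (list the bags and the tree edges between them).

The largest bag has 3 vertices, giving width 2; this decomposition certifies tw(G) ≤ 2. For the lower bound, the 3 vertices {0, 1, 2} are pairwise adjacent, and any tree decomposition puts a clique entirely inside one bag — forcing width ≥ 2. Hence tw(G) = 2 exactly.

Treewidth 2.
One such decomposition:
Bags: B1 = {0, 1, 2}  B2 = {0, 2, 3}
Tree: B1–B2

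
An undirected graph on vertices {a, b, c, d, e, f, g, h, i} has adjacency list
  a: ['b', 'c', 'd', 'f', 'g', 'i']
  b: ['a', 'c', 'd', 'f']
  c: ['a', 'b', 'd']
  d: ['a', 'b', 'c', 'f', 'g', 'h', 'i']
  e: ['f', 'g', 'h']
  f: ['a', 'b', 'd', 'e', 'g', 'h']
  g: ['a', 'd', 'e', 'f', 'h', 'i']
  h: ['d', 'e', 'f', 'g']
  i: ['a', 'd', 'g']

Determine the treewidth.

3

A width-3 tree decomposition is:
Bags: B1 = {a, d, f, g}  B2 = {a, b, d, f}  B3 = {a, d, g, i}  B4 = {d, f, g, h}  B5 = {e, f, g, h}  B6 = {a, b, c, d}
Tree: B1–B2, B1–B3, B1–B4, B4–B5, B2–B6
Every bag has size at most 4, so the width is 4 − 1 = 3 and tw(G) ≤ 3. On the other hand G contains the 4-clique {d, f, g, h}. A clique must lie in a single bag of any decomposition, so no decomposition can have width below 3. Hence tw(G) = 3 exactly.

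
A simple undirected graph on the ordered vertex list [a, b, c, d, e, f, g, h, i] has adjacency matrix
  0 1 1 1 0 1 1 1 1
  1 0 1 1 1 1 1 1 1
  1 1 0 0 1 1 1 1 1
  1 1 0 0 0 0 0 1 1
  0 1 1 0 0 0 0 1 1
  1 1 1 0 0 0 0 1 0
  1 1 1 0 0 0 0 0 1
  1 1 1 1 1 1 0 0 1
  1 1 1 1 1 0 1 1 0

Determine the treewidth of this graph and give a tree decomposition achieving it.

Treewidth 4.
One optimal decomposition is:
Bags: B1 = {a, b, d, h, i}  B2 = {a, b, c, h, i}  B3 = {a, b, c, g, i}  B4 = {a, b, c, f, h}  B5 = {b, c, e, h, i}
Tree: B1–B2, B2–B3, B2–B4, B2–B5

Each bag holds 5 vertices, so the decomposition has width 4, which upper-bounds the treewidth. Conversely, {a, b, c, g, i} is a clique of size 5, and the vertices of any clique must share a bag in every tree decomposition; so some bag has ≥ 5 vertices and tw(G) ≥ 4. Combining the bounds, tw(G) = 4.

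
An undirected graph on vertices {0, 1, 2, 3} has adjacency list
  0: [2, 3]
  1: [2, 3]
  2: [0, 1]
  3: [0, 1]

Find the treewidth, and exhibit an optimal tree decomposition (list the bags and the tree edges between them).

Treewidth 2.
One optimal decomposition is:
Bags: B1 = {0, 1, 2}  B2 = {0, 1, 3}
Tree: B1–B2

Each bag holds 3 vertices, so the decomposition has width 2, which upper-bounds the treewidth. For the lower bound, G contains the cycle 0–2–1–3–0, so G is not a forest; only forests have treewidth ≤ 1, hence tw(G) ≥ 2. The upper and lower bounds meet at 2, so that is the treewidth.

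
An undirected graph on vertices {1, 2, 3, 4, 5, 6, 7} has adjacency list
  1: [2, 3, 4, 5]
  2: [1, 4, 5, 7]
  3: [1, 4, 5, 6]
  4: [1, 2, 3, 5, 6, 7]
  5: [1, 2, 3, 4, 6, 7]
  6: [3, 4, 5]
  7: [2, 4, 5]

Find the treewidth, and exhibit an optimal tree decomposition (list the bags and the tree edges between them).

Every bag has size at most 4, so the width is 4 − 1 = 3 and tw(G) ≤ 3. On the other hand G contains the 4-clique {1, 2, 4, 5}. A clique must lie in a single bag of any decomposition, so no decomposition can have width below 3. The upper and lower bounds meet at 3, so that is the treewidth.

Treewidth 3.
Bags: B1 = {1, 3, 4, 5}  B2 = {1, 2, 4, 5}  B3 = {2, 4, 5, 7}  B4 = {3, 4, 5, 6}
Tree: B1–B2, B2–B3, B1–B4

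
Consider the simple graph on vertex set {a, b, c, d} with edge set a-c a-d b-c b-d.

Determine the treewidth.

2

A width-2 tree decomposition is:
Bags: B1 = {a, b, d}  B2 = {a, b, c}
Tree: B1–B2
The largest bag has 3 vertices, giving width 2; this decomposition certifies tw(G) ≤ 2. For the lower bound, G contains the cycle b–d–a–c–b, so G is not a forest; only forests have treewidth ≤ 1, hence tw(G) ≥ 2. Therefore the treewidth is 2.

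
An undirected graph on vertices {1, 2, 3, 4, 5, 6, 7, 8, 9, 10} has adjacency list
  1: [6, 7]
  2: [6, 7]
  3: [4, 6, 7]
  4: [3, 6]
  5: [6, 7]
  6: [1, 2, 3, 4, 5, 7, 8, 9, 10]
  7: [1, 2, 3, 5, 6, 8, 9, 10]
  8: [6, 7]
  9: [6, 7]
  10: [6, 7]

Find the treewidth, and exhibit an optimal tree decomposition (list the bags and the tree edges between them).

Treewidth 2.
One such decomposition:
Bags: B1 = {1, 6, 7}  B2 = {3, 6, 7}  B3 = {6, 7, 10}  B4 = {5, 6, 7}  B5 = {6, 7, 8}  B6 = {3, 4, 6}  B7 = {2, 6, 7}  B8 = {6, 7, 9}
Tree: B1–B2, B2–B3, B3–B4, B4–B5, B2–B6, B4–B7, B3–B8

Each bag holds 3 vertices, so the decomposition has width 2, which upper-bounds the treewidth. For the lower bound, the 3 vertices {3, 4, 6} are pairwise adjacent, and any tree decomposition puts a clique entirely inside one bag — forcing width ≥ 2. Therefore the treewidth is 2.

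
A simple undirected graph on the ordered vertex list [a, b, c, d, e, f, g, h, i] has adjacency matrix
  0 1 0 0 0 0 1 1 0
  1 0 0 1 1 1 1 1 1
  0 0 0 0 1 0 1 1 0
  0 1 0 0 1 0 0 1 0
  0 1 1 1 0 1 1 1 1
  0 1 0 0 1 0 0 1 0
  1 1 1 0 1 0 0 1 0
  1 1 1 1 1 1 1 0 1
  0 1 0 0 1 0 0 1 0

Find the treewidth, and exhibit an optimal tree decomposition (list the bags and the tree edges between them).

Treewidth 3.
One optimal decomposition is:
Bags: B1 = {c, e, g, h}  B2 = {b, e, g, h}  B3 = {a, b, g, h}  B4 = {b, e, f, h}  B5 = {b, d, e, h}  B6 = {b, e, h, i}
Tree: B1–B2, B2–B3, B2–B4, B2–B5, B2–B6

Every bag has size at most 4, so the width is 4 − 1 = 3 and tw(G) ≤ 3. Conversely, {c, e, g, h} is a clique of size 4, and the vertices of any clique must share a bag in every tree decomposition; so some bag has ≥ 4 vertices and tw(G) ≥ 3. The upper and lower bounds meet at 3, so that is the treewidth.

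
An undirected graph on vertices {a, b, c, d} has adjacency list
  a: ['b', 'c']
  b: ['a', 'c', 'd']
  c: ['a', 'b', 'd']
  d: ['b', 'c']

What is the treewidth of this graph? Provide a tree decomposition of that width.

Every bag has size at most 3, so the width is 3 − 1 = 2 and tw(G) ≤ 2. For the lower bound, the 3 vertices {b, c, d} are pairwise adjacent, and any tree decomposition puts a clique entirely inside one bag — forcing width ≥ 2. Hence tw(G) = 2 exactly.

Treewidth 2.
Bags: B1 = {a, b, c}  B2 = {b, c, d}
Tree: B1–B2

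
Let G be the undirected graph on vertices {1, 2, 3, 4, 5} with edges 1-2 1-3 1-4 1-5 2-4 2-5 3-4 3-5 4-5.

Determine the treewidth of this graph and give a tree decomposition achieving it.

Treewidth 3.
One such decomposition:
Bags: B1 = {1, 2, 4, 5}  B2 = {1, 3, 4, 5}
Tree: B1–B2

Each bag holds 4 vertices, so the decomposition has width 3, which upper-bounds the treewidth. Conversely, {1, 2, 4, 5} is a clique of size 4, and the vertices of any clique must share a bag in every tree decomposition; so some bag has ≥ 4 vertices and tw(G) ≥ 3. The upper and lower bounds meet at 3, so that is the treewidth.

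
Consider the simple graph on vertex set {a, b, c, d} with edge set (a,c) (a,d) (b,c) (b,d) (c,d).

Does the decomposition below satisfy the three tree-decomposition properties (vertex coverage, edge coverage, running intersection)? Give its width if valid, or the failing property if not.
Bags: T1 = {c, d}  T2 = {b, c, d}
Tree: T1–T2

No — vertex a appears in no bag.

A tree decomposition must satisfy three properties: every vertex lies in some bag; for every edge, both endpoints lie together in some bag; and for every vertex, the bags containing it form a connected subtree. Here vertex a appears in no bag, so the decomposition is invalid.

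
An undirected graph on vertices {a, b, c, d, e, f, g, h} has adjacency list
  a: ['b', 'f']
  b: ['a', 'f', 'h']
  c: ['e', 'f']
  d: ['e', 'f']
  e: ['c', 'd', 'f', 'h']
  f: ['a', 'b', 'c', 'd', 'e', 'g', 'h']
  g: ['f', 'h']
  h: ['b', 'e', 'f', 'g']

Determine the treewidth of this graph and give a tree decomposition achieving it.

Every bag has size at most 3, so the width is 3 − 1 = 2 and tw(G) ≤ 2. For the lower bound, the 3 vertices {d, e, f} are pairwise adjacent, and any tree decomposition puts a clique entirely inside one bag — forcing width ≥ 2. The upper and lower bounds meet at 2, so that is the treewidth.

Treewidth 2.
One optimal decomposition is:
Bags: B1 = {e, f, h}  B2 = {b, f, h}  B3 = {d, e, f}  B4 = {a, b, f}  B5 = {f, g, h}  B6 = {c, e, f}
Tree: B1–B2, B1–B3, B2–B4, B2–B5, B3–B6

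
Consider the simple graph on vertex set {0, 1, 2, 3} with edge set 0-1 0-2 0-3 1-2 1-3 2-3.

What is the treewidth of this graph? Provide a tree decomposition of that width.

A single bag containing all 4 vertices is trivially a valid decomposition of width 3. Conversely, {0, 1, 2, 3} is a clique of size 4, and the vertices of any clique must share a bag in every tree decomposition; so some bag has ≥ 4 vertices and tw(G) ≥ 3. Combining the bounds, tw(G) = 3.

Treewidth 3.
One such decomposition:
Bags: B1 = {0, 1, 2, 3}
Tree: (single bag)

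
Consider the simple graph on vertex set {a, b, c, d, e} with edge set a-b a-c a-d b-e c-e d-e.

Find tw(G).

2

A width-2 tree decomposition is:
Bags: B1 = {a, d, e}  B2 = {a, b, e}  B3 = {a, c, e}
Tree: B1–B2, B2–B3
Each bag holds 3 vertices, so the decomposition has width 2, which upper-bounds the treewidth. The edges d–a–b–e–d form a cycle, so G is not a tree and its treewidth is at least 2. Hence tw(G) = 2 exactly.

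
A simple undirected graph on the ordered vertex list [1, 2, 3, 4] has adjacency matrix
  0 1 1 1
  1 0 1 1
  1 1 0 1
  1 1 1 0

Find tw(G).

A width-3 tree decomposition is:
Bags: B1 = {1, 2, 3, 4}
Tree: (single bag)
A single bag containing all 4 vertices is trivially a valid decomposition of width 3. For the lower bound, the 4 vertices {1, 2, 3, 4} are pairwise adjacent, and any tree decomposition puts a clique entirely inside one bag — forcing width ≥ 3. Combining the bounds, tw(G) = 3.

3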